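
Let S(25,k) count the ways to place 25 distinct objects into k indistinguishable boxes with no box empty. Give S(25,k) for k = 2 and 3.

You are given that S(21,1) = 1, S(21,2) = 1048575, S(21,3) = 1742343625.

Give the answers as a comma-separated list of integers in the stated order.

r22: T_22,1=1×1+0=1; T_22,2=2×1048575+1=2097151; T_22,3=3×1742343625+1048575=5228079450
r23: T_23,1=1×1+0=1; T_23,2=2×2097151+1=4194303; T_23,3=3×5228079450+2097151=15686335501
r24: T_24,1=1×1+0=1; T_24,2=2×4194303+1=8388607; T_24,3=3×15686335501+4194303=47063200806
r25: T_25,2=2×8388607+1=16777215; T_25,3=3×47063200806+8388607=141197991025
Read S(25,2) = 16777215, S(25,3) = 141197991025.

16777215, 141197991025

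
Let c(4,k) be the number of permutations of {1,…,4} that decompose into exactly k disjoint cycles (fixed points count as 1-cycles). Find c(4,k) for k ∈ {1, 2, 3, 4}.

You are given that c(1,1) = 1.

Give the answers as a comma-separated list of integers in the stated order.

6, 11, 6, 1

i=2: T(2,1)=0+1·1=1 | T(2,2)=1+1·0=1
i=3: T(3,1)=0+2·1=2 | T(3,2)=1+2·1=3 | T(3,3)=1+2·0=1
i=4: T(4,1)=0+3·2=6 | T(4,2)=2+3·3=11 | T(4,3)=3+3·1=6 | T(4,4)=1+3·0=1
Read c(4,1) = 6, c(4,2) = 11, c(4,3) = 6, c(4,4) = 1.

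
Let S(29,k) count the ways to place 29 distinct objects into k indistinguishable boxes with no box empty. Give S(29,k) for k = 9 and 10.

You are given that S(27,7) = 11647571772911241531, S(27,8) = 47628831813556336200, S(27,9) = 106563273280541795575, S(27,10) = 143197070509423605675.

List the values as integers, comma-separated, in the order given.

[28] T[28,8]:8*47628831813556336200+11647571772911241531=392678226281361931131 · T[28,9]:9*106563273280541795575+47628831813556336200=1006698291338432496375 · T[28,10]:10*143197070509423605675+106563273280541795575=1538533978374777852325
[29] T[29,9]:9*1006698291338432496375+392678226281361931131=9452962848327254398506 · T[29,10]:10*1538533978374777852325+1006698291338432496375=16392038075086211019625
Read S(29,9) = 9452962848327254398506, S(29,10) = 16392038075086211019625.

9452962848327254398506, 16392038075086211019625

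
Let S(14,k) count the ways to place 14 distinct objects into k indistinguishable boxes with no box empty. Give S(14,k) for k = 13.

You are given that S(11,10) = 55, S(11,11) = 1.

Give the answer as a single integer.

91

row 12: T[12][11]=11·1+55=66  T[12][12]=12·0+1=1
row 13: T[13][12]=12·1+66=78  T[13][13]=13·0+1=1
row 14: T[14][13]=13·1+78=91
Read S(14,13) = 91.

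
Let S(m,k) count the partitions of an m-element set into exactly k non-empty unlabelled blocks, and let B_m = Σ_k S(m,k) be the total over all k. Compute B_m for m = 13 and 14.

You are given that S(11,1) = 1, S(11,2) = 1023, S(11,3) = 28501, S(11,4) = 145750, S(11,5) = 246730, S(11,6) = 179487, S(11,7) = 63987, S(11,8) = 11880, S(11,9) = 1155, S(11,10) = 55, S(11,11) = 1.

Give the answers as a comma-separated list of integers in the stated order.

27644437, 190899322

i=12: T(12,1)=0+1·1=1 | T(12,2)=1+2·1023=2047 | T(12,3)=1023+3·28501=86526 | T(12,4)=28501+4·145750=611501 | T(12,5)=145750+5·246730=1379400 | T(12,6)=246730+6·179487=1323652 | T(12,7)=179487+7·63987=627396 | T(12,8)=63987+8·11880=159027 | T(12,9)=11880+9·1155=22275 | T(12,10)=1155+10·55=1705 | T(12,11)=55+11·1=66 | T(12,12)=1+12·0=1
i=13: T(13,1)=0+1·1=1 | T(13,2)=1+2·2047=4095 | T(13,3)=2047+3·86526=261625 | T(13,4)=86526+4·611501=2532530 | T(13,5)=611501+5·1379400=7508501 | T(13,6)=1379400+6·1323652=9321312 | T(13,7)=1323652+7·627396=5715424 | T(13,8)=627396+8·159027=1899612 | T(13,9)=159027+9·22275=359502 | T(13,10)=22275+10·1705=39325 | T(13,11)=1705+11·66=2431 | T(13,12)=66+12·1=78 | T(13,13)=1+13·0=1
i=14: T(14,1)=0+1·1=1 | T(14,2)=1+2·4095=8191 | T(14,3)=4095+3·261625=788970 | T(14,4)=261625+4·2532530=10391745 | T(14,5)=2532530+5·7508501=40075035 | T(14,6)=7508501+6·9321312=63436373 | T(14,7)=9321312+7·5715424=49329280 | T(14,8)=5715424+8·1899612=20912320 | T(14,9)=1899612+9·359502=5135130 | T(14,10)=359502+10·39325=752752 | T(14,11)=39325+11·2431=66066 | T(14,12)=2431+12·78=3367 | T(14,13)=78+13·1=91 | T(14,14)=1+14·0=1
B_13 = ΣS(13,k) = 1+4095+261625+2532530+7508501+9321312+5715424+1899612+359502+39325+2431+78+1 = 27644437
B_14 = ΣS(14,k) = 1+8191+788970+10391745+40075035+63436373+49329280+20912320+5135130+752752+66066+3367+91+1 = 190899322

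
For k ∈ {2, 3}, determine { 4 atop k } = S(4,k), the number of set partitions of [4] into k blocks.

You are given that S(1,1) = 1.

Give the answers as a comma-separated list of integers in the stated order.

7, 6

i=2: T(2,1)=0+1·1=1 | T(2,2)=1+2·0=1
i=3: T(3,1)=0+1·1=1 | T(3,2)=1+2·1=3 | T(3,3)=1+3·0=1
i=4: T(4,2)=1+2·3=7 | T(4,3)=3+3·1=6
Read S(4,2) = 7, S(4,3) = 6.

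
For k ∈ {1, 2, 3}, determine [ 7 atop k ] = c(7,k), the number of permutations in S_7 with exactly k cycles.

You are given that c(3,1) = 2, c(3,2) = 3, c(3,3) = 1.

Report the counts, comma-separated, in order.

row 4: T[4][1]=3·2+0=6  T[4][2]=3·3+2=11  T[4][3]=3·1+3=6
row 5: T[5][1]=4·6+0=24  T[5][2]=4·11+6=50  T[5][3]=4·6+11=35
row 6: T[6][1]=5·24+0=120  T[6][2]=5·50+24=274  T[6][3]=5·35+50=225
row 7: T[7][1]=6·120+0=720  T[7][2]=6·274+120=1764  T[7][3]=6·225+274=1624
Read c(7,1) = 720, c(7,2) = 1764, c(7,3) = 1624.

720, 1764, 1624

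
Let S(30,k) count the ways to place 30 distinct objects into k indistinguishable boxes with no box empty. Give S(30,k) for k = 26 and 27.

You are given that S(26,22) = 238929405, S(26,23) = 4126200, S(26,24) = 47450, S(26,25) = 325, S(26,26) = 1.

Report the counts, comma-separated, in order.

843303006, 10359090

r27: T_27,23=23×4126200+238929405=333832005; T_27,24=24×47450+4126200=5265000; T_27,25=25×325+47450=55575; T_27,26=26×1+325=351; T_27,27=27×0+1=1
r28: T_28,24=24×5265000+333832005=460192005; T_28,25=25×55575+5265000=6654375; T_28,26=26×351+55575=64701; T_28,27=27×1+351=378
r29: T_29,25=25×6654375+460192005=626551380; T_29,26=26×64701+6654375=8336601; T_29,27=27×378+64701=74907
r30: T_30,26=26×8336601+626551380=843303006; T_30,27=27×74907+8336601=10359090
Read S(30,26) = 843303006, S(30,27) = 10359090.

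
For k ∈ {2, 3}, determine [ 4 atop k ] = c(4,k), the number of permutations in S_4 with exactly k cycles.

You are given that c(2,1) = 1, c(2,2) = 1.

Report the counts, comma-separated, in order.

11, 6

r3: T_3,1=2×1+0=2; T_3,2=2×1+1=3; T_3,3=2×0+1=1
r4: T_4,2=3×3+2=11; T_4,3=3×1+3=6
Read c(4,2) = 11, c(4,3) = 6.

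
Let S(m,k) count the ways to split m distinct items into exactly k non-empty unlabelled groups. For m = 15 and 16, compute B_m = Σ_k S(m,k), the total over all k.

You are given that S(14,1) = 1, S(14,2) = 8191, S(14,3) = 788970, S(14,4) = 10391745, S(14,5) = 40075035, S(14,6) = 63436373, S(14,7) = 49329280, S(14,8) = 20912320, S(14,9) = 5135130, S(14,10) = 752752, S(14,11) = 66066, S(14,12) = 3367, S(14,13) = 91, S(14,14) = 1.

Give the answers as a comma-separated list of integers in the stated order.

i=15: T(15,1)=0+1·1=1 | T(15,2)=1+2·8191=16383 | T(15,3)=8191+3·788970=2375101 | T(15,4)=788970+4·10391745=42355950 | T(15,5)=10391745+5·40075035=210766920 | T(15,6)=40075035+6·63436373=420693273 | T(15,7)=63436373+7·49329280=408741333 | T(15,8)=49329280+8·20912320=216627840 | T(15,9)=20912320+9·5135130=67128490 | T(15,10)=5135130+10·752752=12662650 | T(15,11)=752752+11·66066=1479478 | T(15,12)=66066+12·3367=106470 | T(15,13)=3367+13·91=4550 | T(15,14)=91+14·1=105 | T(15,15)=1+15·0=1
i=16: T(16,1)=0+1·1=1 | T(16,2)=1+2·16383=32767 | T(16,3)=16383+3·2375101=7141686 | T(16,4)=2375101+4·42355950=171798901 | T(16,5)=42355950+5·210766920=1096190550 | T(16,6)=210766920+6·420693273=2734926558 | T(16,7)=420693273+7·408741333=3281882604 | T(16,8)=408741333+8·216627840=2141764053 | T(16,9)=216627840+9·67128490=820784250 | T(16,10)=67128490+10·12662650=193754990 | T(16,11)=12662650+11·1479478=28936908 | T(16,12)=1479478+12·106470=2757118 | T(16,13)=106470+13·4550=165620 | T(16,14)=4550+14·105=6020 | T(16,15)=105+15·1=120 | T(16,16)=1+16·0=1
B_15 = ΣS(15,k) = 1+16383+2375101+42355950+210766920+420693273+408741333+216627840+67128490+12662650+1479478+106470+4550+105+1 = 1382958545
B_16 = ΣS(16,k) = 1+32767+7141686+171798901+1096190550+2734926558+3281882604+2141764053+820784250+193754990+28936908+2757118+165620+6020+120+1 = 10480142147

1382958545, 10480142147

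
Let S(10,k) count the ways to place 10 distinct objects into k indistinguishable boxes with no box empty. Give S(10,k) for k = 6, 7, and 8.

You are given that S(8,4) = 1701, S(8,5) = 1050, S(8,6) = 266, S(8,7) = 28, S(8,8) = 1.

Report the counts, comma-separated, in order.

22827, 5880, 750

i=9: T(9,5)=1701+5·1050=6951 | T(9,6)=1050+6·266=2646 | T(9,7)=266+7·28=462 | T(9,8)=28+8·1=36
i=10: T(10,6)=6951+6·2646=22827 | T(10,7)=2646+7·462=5880 | T(10,8)=462+8·36=750
Read S(10,6) = 22827, S(10,7) = 5880, S(10,8) = 750.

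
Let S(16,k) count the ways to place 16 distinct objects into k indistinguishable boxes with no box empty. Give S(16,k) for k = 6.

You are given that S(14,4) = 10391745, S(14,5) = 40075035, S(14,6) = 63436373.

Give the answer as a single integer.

2734926558

[15] T[15,5]:5*40075035+10391745=210766920 · T[15,6]:6*63436373+40075035=420693273
[16] T[16,6]:6*420693273+210766920=2734926558
Read S(16,6) = 2734926558.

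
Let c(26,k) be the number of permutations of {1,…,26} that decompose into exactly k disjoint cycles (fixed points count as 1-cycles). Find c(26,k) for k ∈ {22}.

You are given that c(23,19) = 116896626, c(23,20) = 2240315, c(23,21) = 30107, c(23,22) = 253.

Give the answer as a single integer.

@24  (24,20):2240315·23+116896626→168423871, (24,21):30107·23+2240315→2932776, (24,22):253·23+30107→35926
@25  (25,21):2932776·24+168423871→238810495, (25,22):35926·24+2932776→3795000
@26  (26,22):3795000·25+238810495→333685495
Read c(26,22) = 333685495.

333685495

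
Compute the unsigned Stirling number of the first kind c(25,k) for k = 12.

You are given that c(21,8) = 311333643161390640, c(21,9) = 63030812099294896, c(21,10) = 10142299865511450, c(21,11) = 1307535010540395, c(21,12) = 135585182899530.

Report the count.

@22  (22,9):63030812099294896·21+311333643161390640→1634980697246583456, (22,10):10142299865511450·21+63030812099294896→276019109275035346, (22,11):1307535010540395·21+10142299865511450→37600535086859745, (22,12):135585182899530·21+1307535010540395→4154823851430525
@23  (23,10):276019109275035346·22+1634980697246583456→7707401101297361068, (23,11):37600535086859745·22+276019109275035346→1103230881185949736, (23,12):4154823851430525·22+37600535086859745→129006659818331295
@24  (24,11):1103230881185949736·23+7707401101297361068→33081711368574204996, (24,12):129006659818331295·23+1103230881185949736→4070384057007569521
@25  (25,12):4070384057007569521·24+33081711368574204996→130770928736755873500
Read c(25,12) = 130770928736755873500.

130770928736755873500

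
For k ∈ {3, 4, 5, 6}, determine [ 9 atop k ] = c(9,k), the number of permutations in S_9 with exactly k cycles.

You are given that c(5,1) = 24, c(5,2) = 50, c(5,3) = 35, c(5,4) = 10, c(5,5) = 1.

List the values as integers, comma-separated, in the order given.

118124, 67284, 22449, 4536

row 6: T[6][1]=5·24+0=120  T[6][2]=5·50+24=274  T[6][3]=5·35+50=225  T[6][4]=5·10+35=85  T[6][5]=5·1+10=15  T[6][6]=5·0+1=1
row 7: T[7][1]=6·120+0=720  T[7][2]=6·274+120=1764  T[7][3]=6·225+274=1624  T[7][4]=6·85+225=735  T[7][5]=6·15+85=175  T[7][6]=6·1+15=21
row 8: T[8][2]=7·1764+720=13068  T[8][3]=7·1624+1764=13132  T[8][4]=7·735+1624=6769  T[8][5]=7·175+735=1960  T[8][6]=7·21+175=322
row 9: T[9][3]=8·13132+13068=118124  T[9][4]=8·6769+13132=67284  T[9][5]=8·1960+6769=22449  T[9][6]=8·322+1960=4536
Read c(9,3) = 118124, c(9,4) = 67284, c(9,5) = 22449, c(9,6) = 4536.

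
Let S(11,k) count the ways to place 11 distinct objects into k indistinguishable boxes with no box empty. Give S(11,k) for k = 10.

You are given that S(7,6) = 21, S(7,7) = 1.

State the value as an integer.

55

@8  (8,7):1·7+21→28, (8,8):0·8+1→1
@9  (9,8):1·8+28→36, (9,9):0·9+1→1
@10  (10,9):1·9+36→45, (10,10):0·10+1→1
@11  (11,10):1·10+45→55
Read S(11,10) = 55.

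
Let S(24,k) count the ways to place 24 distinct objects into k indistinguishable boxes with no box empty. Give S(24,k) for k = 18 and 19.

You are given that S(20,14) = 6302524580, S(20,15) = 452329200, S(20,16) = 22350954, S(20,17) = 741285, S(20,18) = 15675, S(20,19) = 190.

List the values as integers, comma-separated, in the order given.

@21  (21,15):452329200·15+6302524580→13087462580, (21,16):22350954·16+452329200→809944464, (21,17):741285·17+22350954→34952799, (21,18):15675·18+741285→1023435, (21,19):190·19+15675→19285
@22  (22,16):809944464·16+13087462580→26046574004, (22,17):34952799·17+809944464→1404142047, (22,18):1023435·18+34952799→53374629, (22,19):19285·19+1023435→1389850
@23  (23,17):1404142047·17+26046574004→49916988803, (23,18):53374629·18+1404142047→2364885369, (23,19):1389850·19+53374629→79781779
@24  (24,18):2364885369·18+49916988803→92484925445, (24,19):79781779·19+2364885369→3880739170
Read S(24,18) = 92484925445, S(24,19) = 3880739170.

92484925445, 3880739170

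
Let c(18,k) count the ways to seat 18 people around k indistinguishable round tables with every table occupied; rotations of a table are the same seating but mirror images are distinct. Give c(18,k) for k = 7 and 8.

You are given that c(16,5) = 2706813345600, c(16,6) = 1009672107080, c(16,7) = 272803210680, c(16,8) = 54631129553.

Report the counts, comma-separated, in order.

[17] T[17,6]:16*1009672107080+2706813345600=18861567058880 · T[17,7]:16*272803210680+1009672107080=5374523477960 · T[17,8]:16*54631129553+272803210680=1146901283528
[18] T[18,7]:17*5374523477960+18861567058880=110228466184200 · T[18,8]:17*1146901283528+5374523477960=24871845297936
Read c(18,7) = 110228466184200, c(18,8) = 24871845297936.

110228466184200, 24871845297936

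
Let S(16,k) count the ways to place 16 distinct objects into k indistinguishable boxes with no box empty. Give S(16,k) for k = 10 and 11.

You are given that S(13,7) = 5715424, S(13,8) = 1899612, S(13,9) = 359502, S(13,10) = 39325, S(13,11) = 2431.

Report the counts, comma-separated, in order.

r14: T_14,8=8×1899612+5715424=20912320; T_14,9=9×359502+1899612=5135130; T_14,10=10×39325+359502=752752; T_14,11=11×2431+39325=66066
r15: T_15,9=9×5135130+20912320=67128490; T_15,10=10×752752+5135130=12662650; T_15,11=11×66066+752752=1479478
r16: T_16,10=10×12662650+67128490=193754990; T_16,11=11×1479478+12662650=28936908
Read S(16,10) = 193754990, S(16,11) = 28936908.

193754990, 28936908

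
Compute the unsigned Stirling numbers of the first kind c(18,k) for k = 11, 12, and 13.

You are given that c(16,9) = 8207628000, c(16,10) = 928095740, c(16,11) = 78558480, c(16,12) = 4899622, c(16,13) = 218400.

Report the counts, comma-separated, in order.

60202693980, 4853222764, 299650806

r17: T_17,10=16×928095740+8207628000=23057159840; T_17,11=16×78558480+928095740=2185031420; T_17,12=16×4899622+78558480=156952432; T_17,13=16×218400+4899622=8394022
r18: T_18,11=17×2185031420+23057159840=60202693980; T_18,12=17×156952432+2185031420=4853222764; T_18,13=17×8394022+156952432=299650806
Read c(18,11) = 60202693980, c(18,12) = 4853222764, c(18,13) = 299650806.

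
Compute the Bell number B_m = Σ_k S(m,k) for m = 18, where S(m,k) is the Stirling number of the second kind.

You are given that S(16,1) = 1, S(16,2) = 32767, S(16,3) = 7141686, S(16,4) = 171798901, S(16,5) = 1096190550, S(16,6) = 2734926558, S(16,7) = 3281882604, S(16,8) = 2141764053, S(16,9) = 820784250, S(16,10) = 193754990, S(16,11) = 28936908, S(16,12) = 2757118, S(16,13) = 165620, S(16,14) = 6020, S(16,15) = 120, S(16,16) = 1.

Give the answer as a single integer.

@17  (17,1):1·1+0→1, (17,2):32767·2+1→65535, (17,3):7141686·3+32767→21457825, (17,4):171798901·4+7141686→694337290, (17,5):1096190550·5+171798901→5652751651, (17,6):2734926558·6+1096190550→17505749898, (17,7):3281882604·7+2734926558→25708104786, (17,8):2141764053·8+3281882604→20415995028, (17,9):820784250·9+2141764053→9528822303, (17,10):193754990·10+820784250→2758334150, (17,11):28936908·11+193754990→512060978, (17,12):2757118·12+28936908→62022324, (17,13):165620·13+2757118→4910178, (17,14):6020·14+165620→249900, (17,15):120·15+6020→7820, (17,16):1·16+120→136, (17,17):0·17+1→1
@18  (18,1):1·1+0→1, (18,2):65535·2+1→131071, (18,3):21457825·3+65535→64439010, (18,4):694337290·4+21457825→2798806985, (18,5):5652751651·5+694337290→28958095545, (18,6):17505749898·6+5652751651→110687251039, (18,7):25708104786·7+17505749898→197462483400, (18,8):20415995028·8+25708104786→189036065010, (18,9):9528822303·9+20415995028→106175395755, (18,10):2758334150·10+9528822303→37112163803, (18,11):512060978·11+2758334150→8391004908, (18,12):62022324·12+512060978→1256328866, (18,13):4910178·13+62022324→125854638, (18,14):249900·14+4910178→8408778, (18,15):7820·15+249900→367200, (18,16):136·16+7820→9996, (18,17):1·17+136→153, (18,18):0·18+1→1
B_18 = ΣS(18,k) = 1+131071+64439010+2798806985+28958095545+110687251039+197462483400+189036065010+106175395755+37112163803+8391004908+1256328866+125854638+8408778+367200+9996+153+1 = 682076806159

682076806159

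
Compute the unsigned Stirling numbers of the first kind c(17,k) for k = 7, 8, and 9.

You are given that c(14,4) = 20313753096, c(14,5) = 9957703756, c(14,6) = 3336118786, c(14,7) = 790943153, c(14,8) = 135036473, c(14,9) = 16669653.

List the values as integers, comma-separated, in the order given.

r15: T_15,5=14×9957703756+20313753096=159721605680; T_15,6=14×3336118786+9957703756=56663366760; T_15,7=14×790943153+3336118786=14409322928; T_15,8=14×135036473+790943153=2681453775; T_15,9=14×16669653+135036473=368411615
r16: T_16,6=15×56663366760+159721605680=1009672107080; T_16,7=15×14409322928+56663366760=272803210680; T_16,8=15×2681453775+14409322928=54631129553; T_16,9=15×368411615+2681453775=8207628000
r17: T_17,7=16×272803210680+1009672107080=5374523477960; T_17,8=16×54631129553+272803210680=1146901283528; T_17,9=16×8207628000+54631129553=185953177553
Read c(17,7) = 5374523477960, c(17,8) = 1146901283528, c(17,9) = 185953177553.

5374523477960, 1146901283528, 185953177553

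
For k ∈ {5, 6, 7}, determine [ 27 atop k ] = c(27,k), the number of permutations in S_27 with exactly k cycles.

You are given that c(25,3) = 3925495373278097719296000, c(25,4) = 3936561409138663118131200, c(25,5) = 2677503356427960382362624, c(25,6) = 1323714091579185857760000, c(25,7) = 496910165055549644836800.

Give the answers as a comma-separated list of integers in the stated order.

@26  (26,4):3936561409138663118131200·25+3925495373278097719296000→102339530601744675672576000, (26,5):2677503356427960382362624·25+3936561409138663118131200→70874145319837672677196800, (26,6):1323714091579185857760000·25+2677503356427960382362624→35770355645907606826362624, (26,7):496910165055549644836800·25+1323714091579185857760000→13746468217967926978680000
@27  (27,5):70874145319837672677196800·26+102339530601744675672576000→1945067308917524165279692800, (27,6):35770355645907606826362624·26+70874145319837672677196800→1000903392113435450162625024, (27,7):13746468217967926978680000·26+35770355645907606826362624→393178529313073708272042624
Read c(27,5) = 1945067308917524165279692800, c(27,6) = 1000903392113435450162625024, c(27,7) = 393178529313073708272042624.

1945067308917524165279692800, 1000903392113435450162625024, 393178529313073708272042624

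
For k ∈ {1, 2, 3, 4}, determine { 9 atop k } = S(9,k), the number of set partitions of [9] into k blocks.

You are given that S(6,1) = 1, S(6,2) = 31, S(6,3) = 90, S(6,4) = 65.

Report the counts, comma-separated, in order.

row 7: T[7][1]=1·1+0=1  T[7][2]=2·31+1=63  T[7][3]=3·90+31=301  T[7][4]=4·65+90=350
row 8: T[8][1]=1·1+0=1  T[8][2]=2·63+1=127  T[8][3]=3·301+63=966  T[8][4]=4·350+301=1701
row 9: T[9][1]=1·1+0=1  T[9][2]=2·127+1=255  T[9][3]=3·966+127=3025  T[9][4]=4·1701+966=7770
Read S(9,1) = 1, S(9,2) = 255, S(9,3) = 3025, S(9,4) = 7770.

1, 255, 3025, 7770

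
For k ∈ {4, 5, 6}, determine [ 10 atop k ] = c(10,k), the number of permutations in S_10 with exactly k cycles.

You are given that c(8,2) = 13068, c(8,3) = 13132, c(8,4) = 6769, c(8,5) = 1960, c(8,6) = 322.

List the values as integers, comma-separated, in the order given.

723680, 269325, 63273

[9] T[9,3]:8*13132+13068=118124 · T[9,4]:8*6769+13132=67284 · T[9,5]:8*1960+6769=22449 · T[9,6]:8*322+1960=4536
[10] T[10,4]:9*67284+118124=723680 · T[10,5]:9*22449+67284=269325 · T[10,6]:9*4536+22449=63273
Read c(10,4) = 723680, c(10,5) = 269325, c(10,6) = 63273.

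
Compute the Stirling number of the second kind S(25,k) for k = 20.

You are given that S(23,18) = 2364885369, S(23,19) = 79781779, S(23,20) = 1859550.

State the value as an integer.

@24  (24,19):79781779·19+2364885369→3880739170, (24,20):1859550·20+79781779→116972779
@25  (25,20):116972779·20+3880739170→6220194750
Read S(25,20) = 6220194750.

6220194750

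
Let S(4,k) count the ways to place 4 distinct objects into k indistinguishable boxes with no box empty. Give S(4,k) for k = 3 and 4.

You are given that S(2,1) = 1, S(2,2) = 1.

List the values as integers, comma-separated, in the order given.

6, 1

@3  (3,2):1·2+1→3, (3,3):0·3+1→1
@4  (4,3):1·3+3→6, (4,4):0·4+1→1
Read S(4,3) = 6, S(4,4) = 1.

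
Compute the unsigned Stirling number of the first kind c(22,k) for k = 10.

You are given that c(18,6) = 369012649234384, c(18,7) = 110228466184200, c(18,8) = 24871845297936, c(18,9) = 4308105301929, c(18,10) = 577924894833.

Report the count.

i=19: T(19,7)=369012649234384+18·110228466184200=2353125040549984 | T(19,8)=110228466184200+18·24871845297936=557921681547048 | T(19,9)=24871845297936+18·4308105301929=102417740732658 | T(19,10)=4308105301929+18·577924894833=14710753408923
i=20: T(20,8)=2353125040549984+19·557921681547048=12953636989943896 | T(20,9)=557921681547048+19·102417740732658=2503858755467550 | T(20,10)=102417740732658+19·14710753408923=381922055502195
i=21: T(21,9)=12953636989943896+20·2503858755467550=63030812099294896 | T(21,10)=2503858755467550+20·381922055502195=10142299865511450
i=22: T(22,10)=63030812099294896+21·10142299865511450=276019109275035346
Read c(22,10) = 276019109275035346.

276019109275035346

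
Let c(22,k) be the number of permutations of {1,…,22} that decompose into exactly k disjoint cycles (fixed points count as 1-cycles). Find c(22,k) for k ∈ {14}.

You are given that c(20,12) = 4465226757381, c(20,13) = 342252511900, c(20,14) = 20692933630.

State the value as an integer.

27188611869881

@21  (21,13):342252511900·20+4465226757381→11310276995381, (21,14):20692933630·20+342252511900→756111184500
@22  (22,14):756111184500·21+11310276995381→27188611869881
Read c(22,14) = 27188611869881.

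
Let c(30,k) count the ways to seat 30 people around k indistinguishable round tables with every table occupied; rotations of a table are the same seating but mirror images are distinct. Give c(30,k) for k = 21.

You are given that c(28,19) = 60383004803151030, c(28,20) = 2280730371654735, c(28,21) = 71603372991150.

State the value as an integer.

248526574856284725

i=29: T(29,20)=60383004803151030+28·2280730371654735=124243455209483610 | T(29,21)=2280730371654735+28·71603372991150=4285624815406935
i=30: T(30,21)=124243455209483610+29·4285624815406935=248526574856284725
Read c(30,21) = 248526574856284725.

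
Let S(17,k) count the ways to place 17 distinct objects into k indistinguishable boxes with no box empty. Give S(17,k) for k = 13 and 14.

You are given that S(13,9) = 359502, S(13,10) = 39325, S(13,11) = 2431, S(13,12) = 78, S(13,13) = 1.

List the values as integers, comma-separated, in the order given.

i=14: T(14,10)=359502+10·39325=752752 | T(14,11)=39325+11·2431=66066 | T(14,12)=2431+12·78=3367 | T(14,13)=78+13·1=91 | T(14,14)=1+14·0=1
i=15: T(15,11)=752752+11·66066=1479478 | T(15,12)=66066+12·3367=106470 | T(15,13)=3367+13·91=4550 | T(15,14)=91+14·1=105
i=16: T(16,12)=1479478+12·106470=2757118 | T(16,13)=106470+13·4550=165620 | T(16,14)=4550+14·105=6020
i=17: T(17,13)=2757118+13·165620=4910178 | T(17,14)=165620+14·6020=249900
Read S(17,13) = 4910178, S(17,14) = 249900.

4910178, 249900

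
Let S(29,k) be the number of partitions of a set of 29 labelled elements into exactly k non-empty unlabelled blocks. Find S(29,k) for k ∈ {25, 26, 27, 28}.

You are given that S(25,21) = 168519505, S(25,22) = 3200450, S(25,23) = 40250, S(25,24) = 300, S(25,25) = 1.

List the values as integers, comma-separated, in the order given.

[26] T[26,22]:22*3200450+168519505=238929405 · T[26,23]:23*40250+3200450=4126200 · T[26,24]:24*300+40250=47450 · T[26,25]:25*1+300=325 · T[26,26]:26*0+1=1
[27] T[27,23]:23*4126200+238929405=333832005 · T[27,24]:24*47450+4126200=5265000 · T[27,25]:25*325+47450=55575 · T[27,26]:26*1+325=351 · T[27,27]:27*0+1=1
[28] T[28,24]:24*5265000+333832005=460192005 · T[28,25]:25*55575+5265000=6654375 · T[28,26]:26*351+55575=64701 · T[28,27]:27*1+351=378 · T[28,28]:28*0+1=1
[29] T[29,25]:25*6654375+460192005=626551380 · T[29,26]:26*64701+6654375=8336601 · T[29,27]:27*378+64701=74907 · T[29,28]:28*1+378=406
Read S(29,25) = 626551380, S(29,26) = 8336601, S(29,27) = 74907, S(29,28) = 406.

626551380, 8336601, 74907, 406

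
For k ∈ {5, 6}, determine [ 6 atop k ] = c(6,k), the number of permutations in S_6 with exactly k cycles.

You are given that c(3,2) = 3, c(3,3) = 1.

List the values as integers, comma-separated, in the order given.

15, 1

row 4: T[4][3]=3·1+3=6  T[4][4]=3·0+1=1
row 5: T[5][4]=4·1+6=10  T[5][5]=4·0+1=1
row 6: T[6][5]=5·1+10=15  T[6][6]=5·0+1=1
Read c(6,5) = 15, c(6,6) = 1.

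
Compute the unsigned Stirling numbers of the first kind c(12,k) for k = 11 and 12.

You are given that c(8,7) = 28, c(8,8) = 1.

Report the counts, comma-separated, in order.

r9: T_9,8=8×1+28=36; T_9,9=8×0+1=1
r10: T_10,9=9×1+36=45; T_10,10=9×0+1=1
r11: T_11,10=10×1+45=55; T_11,11=10×0+1=1
r12: T_12,11=11×1+55=66; T_12,12=11×0+1=1
Read c(12,11) = 66, c(12,12) = 1.

66, 1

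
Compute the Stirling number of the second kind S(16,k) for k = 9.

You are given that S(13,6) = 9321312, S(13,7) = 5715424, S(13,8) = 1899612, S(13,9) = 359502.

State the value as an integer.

820784250

@14  (14,7):5715424·7+9321312→49329280, (14,8):1899612·8+5715424→20912320, (14,9):359502·9+1899612→5135130
@15  (15,8):20912320·8+49329280→216627840, (15,9):5135130·9+20912320→67128490
@16  (16,9):67128490·9+216627840→820784250
Read S(16,9) = 820784250.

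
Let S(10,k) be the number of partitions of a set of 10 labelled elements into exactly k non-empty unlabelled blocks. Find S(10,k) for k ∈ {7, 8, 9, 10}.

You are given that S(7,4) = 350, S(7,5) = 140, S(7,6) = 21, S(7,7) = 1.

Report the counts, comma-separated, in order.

5880, 750, 45, 1

row 8: T[8][5]=5·140+350=1050  T[8][6]=6·21+140=266  T[8][7]=7·1+21=28  T[8][8]=8·0+1=1
row 9: T[9][6]=6·266+1050=2646  T[9][7]=7·28+266=462  T[9][8]=8·1+28=36  T[9][9]=9·0+1=1
row 10: T[10][7]=7·462+2646=5880  T[10][8]=8·36+462=750  T[10][9]=9·1+36=45  T[10][10]=10·0+1=1
Read S(10,7) = 5880, S(10,8) = 750, S(10,9) = 45, S(10,10) = 1.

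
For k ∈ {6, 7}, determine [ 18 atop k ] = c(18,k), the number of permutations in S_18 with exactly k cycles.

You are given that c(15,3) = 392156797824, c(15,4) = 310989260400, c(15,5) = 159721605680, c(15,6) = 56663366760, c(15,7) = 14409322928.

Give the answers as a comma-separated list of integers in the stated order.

369012649234384, 110228466184200

[16] T[16,4]:15*310989260400+392156797824=5056995703824 · T[16,5]:15*159721605680+310989260400=2706813345600 · T[16,6]:15*56663366760+159721605680=1009672107080 · T[16,7]:15*14409322928+56663366760=272803210680
[17] T[17,5]:16*2706813345600+5056995703824=48366009233424 · T[17,6]:16*1009672107080+2706813345600=18861567058880 · T[17,7]:16*272803210680+1009672107080=5374523477960
[18] T[18,6]:17*18861567058880+48366009233424=369012649234384 · T[18,7]:17*5374523477960+18861567058880=110228466184200
Read c(18,6) = 369012649234384, c(18,7) = 110228466184200.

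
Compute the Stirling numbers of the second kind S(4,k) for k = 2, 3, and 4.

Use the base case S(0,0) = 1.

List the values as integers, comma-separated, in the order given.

row 1: T[1][1]=1·0+1=1
row 2: T[2][1]=1·1+0=1  T[2][2]=2·0+1=1
row 3: T[3][1]=1·1+0=1  T[3][2]=2·1+1=3  T[3][3]=3·0+1=1
row 4: T[4][2]=2·3+1=7  T[4][3]=3·1+3=6  T[4][4]=4·0+1=1
Read S(4,2) = 7, S(4,3) = 6, S(4,4) = 1.

7, 6, 1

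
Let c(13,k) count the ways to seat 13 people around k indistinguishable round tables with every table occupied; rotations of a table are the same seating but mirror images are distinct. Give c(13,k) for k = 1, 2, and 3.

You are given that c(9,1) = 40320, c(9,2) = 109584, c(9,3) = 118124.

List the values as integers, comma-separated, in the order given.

row 10: T[10][1]=9·40320+0=362880  T[10][2]=9·109584+40320=1026576  T[10][3]=9·118124+109584=1172700
row 11: T[11][1]=10·362880+0=3628800  T[11][2]=10·1026576+362880=10628640  T[11][3]=10·1172700+1026576=12753576
row 12: T[12][1]=11·3628800+0=39916800  T[12][2]=11·10628640+3628800=120543840  T[12][3]=11·12753576+10628640=150917976
row 13: T[13][1]=12·39916800+0=479001600  T[13][2]=12·120543840+39916800=1486442880  T[13][3]=12·150917976+120543840=1931559552
Read c(13,1) = 479001600, c(13,2) = 1486442880, c(13,3) = 1931559552.

479001600, 1486442880, 1931559552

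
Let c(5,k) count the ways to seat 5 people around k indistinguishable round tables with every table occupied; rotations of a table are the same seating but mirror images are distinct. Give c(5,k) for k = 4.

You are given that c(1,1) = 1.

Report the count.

10

r2: T_2,1=1×1+0=1; T_2,2=1×0+1=1
r3: T_3,2=2×1+1=3; T_3,3=2×0+1=1
r4: T_4,3=3×1+3=6; T_4,4=3×0+1=1
r5: T_5,4=4×1+6=10
Read c(5,4) = 10.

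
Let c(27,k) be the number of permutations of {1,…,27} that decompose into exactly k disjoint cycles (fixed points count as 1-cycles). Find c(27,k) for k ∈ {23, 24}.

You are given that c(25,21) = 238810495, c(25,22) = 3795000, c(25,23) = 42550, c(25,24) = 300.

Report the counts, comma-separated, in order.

r26: T_26,22=25×3795000+238810495=333685495; T_26,23=25×42550+3795000=4858750; T_26,24=25×300+42550=50050
r27: T_27,23=26×4858750+333685495=460012995; T_27,24=26×50050+4858750=6160050
Read c(27,23) = 460012995, c(27,24) = 6160050.

460012995, 6160050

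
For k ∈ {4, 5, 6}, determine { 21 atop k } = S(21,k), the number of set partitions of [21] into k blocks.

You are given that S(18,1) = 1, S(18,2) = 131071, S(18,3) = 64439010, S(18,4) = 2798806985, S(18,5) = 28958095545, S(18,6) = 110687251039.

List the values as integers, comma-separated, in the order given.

i=19: T(19,2)=1+2·131071=262143 | T(19,3)=131071+3·64439010=193448101 | T(19,4)=64439010+4·2798806985=11259666950 | T(19,5)=2798806985+5·28958095545=147589284710 | T(19,6)=28958095545+6·110687251039=693081601779
i=20: T(20,3)=262143+3·193448101=580606446 | T(20,4)=193448101+4·11259666950=45232115901 | T(20,5)=11259666950+5·147589284710=749206090500 | T(20,6)=147589284710+6·693081601779=4306078895384
i=21: T(21,4)=580606446+4·45232115901=181509070050 | T(21,5)=45232115901+5·749206090500=3791262568401 | T(21,6)=749206090500+6·4306078895384=26585679462804
Read S(21,4) = 181509070050, S(21,5) = 3791262568401, S(21,6) = 26585679462804.

181509070050, 3791262568401, 26585679462804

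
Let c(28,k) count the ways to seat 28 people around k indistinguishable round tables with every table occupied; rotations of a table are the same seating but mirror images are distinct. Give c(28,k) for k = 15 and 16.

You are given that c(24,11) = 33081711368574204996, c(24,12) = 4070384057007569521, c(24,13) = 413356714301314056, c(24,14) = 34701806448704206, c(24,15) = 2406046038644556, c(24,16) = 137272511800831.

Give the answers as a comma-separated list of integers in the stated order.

i=25: T(25,12)=33081711368574204996+24·4070384057007569521=130770928736755873500 | T(25,13)=4070384057007569521+24·413356714301314056=13990945200239106865 | T(25,14)=413356714301314056+24·34701806448704206=1246200069070215000 | T(25,15)=34701806448704206+24·2406046038644556=92446911376173550 | T(25,16)=2406046038644556+24·137272511800831=5700586321864500
i=26: T(26,13)=130770928736755873500+25·13990945200239106865=480544558742733545125 | T(26,14)=13990945200239106865+25·1246200069070215000=45145946926994481865 | T(26,15)=1246200069070215000+25·92446911376173550=3557372853474553750 | T(26,16)=92446911376173550+25·5700586321864500=234961569422786050
i=27: T(27,14)=480544558742733545125+26·45145946926994481865=1654339178844590073615 | T(27,15)=45145946926994481865+26·3557372853474553750=137637641117332879365 | T(27,16)=3557372853474553750+26·234961569422786050=9666373658466991050
i=28: T(28,15)=1654339178844590073615+27·137637641117332879365=5370555489012577816470 | T(28,16)=137637641117332879365+27·9666373658466991050=398629729895941637715
Read c(28,15) = 5370555489012577816470, c(28,16) = 398629729895941637715.

5370555489012577816470, 398629729895941637715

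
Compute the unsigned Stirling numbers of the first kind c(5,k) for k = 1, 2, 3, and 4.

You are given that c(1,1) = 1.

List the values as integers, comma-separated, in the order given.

[2] T[2,1]:1*1+0=1 · T[2,2]:1*0+1=1
[3] T[3,1]:2*1+0=2 · T[3,2]:2*1+1=3 · T[3,3]:2*0+1=1
[4] T[4,1]:3*2+0=6 · T[4,2]:3*3+2=11 · T[4,3]:3*1+3=6 · T[4,4]:3*0+1=1
[5] T[5,1]:4*6+0=24 · T[5,2]:4*11+6=50 · T[5,3]:4*6+11=35 · T[5,4]:4*1+6=10
Read c(5,1) = 24, c(5,2) = 50, c(5,3) = 35, c(5,4) = 10.

24, 50, 35, 10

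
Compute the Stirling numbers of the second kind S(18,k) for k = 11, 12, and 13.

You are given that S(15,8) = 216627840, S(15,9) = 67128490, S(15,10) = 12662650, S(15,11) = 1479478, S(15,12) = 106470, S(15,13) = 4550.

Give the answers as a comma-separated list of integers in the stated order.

8391004908, 1256328866, 125854638

row 16: T[16][9]=9·67128490+216627840=820784250  T[16][10]=10·12662650+67128490=193754990  T[16][11]=11·1479478+12662650=28936908  T[16][12]=12·106470+1479478=2757118  T[16][13]=13·4550+106470=165620
row 17: T[17][10]=10·193754990+820784250=2758334150  T[17][11]=11·28936908+193754990=512060978  T[17][12]=12·2757118+28936908=62022324  T[17][13]=13·165620+2757118=4910178
row 18: T[18][11]=11·512060978+2758334150=8391004908  T[18][12]=12·62022324+512060978=1256328866  T[18][13]=13·4910178+62022324=125854638
Read S(18,11) = 8391004908, S(18,12) = 1256328866, S(18,13) = 125854638.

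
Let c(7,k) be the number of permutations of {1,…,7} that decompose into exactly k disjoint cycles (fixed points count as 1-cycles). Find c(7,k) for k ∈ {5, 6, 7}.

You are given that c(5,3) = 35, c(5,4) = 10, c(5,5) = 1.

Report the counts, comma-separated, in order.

row 6: T[6][4]=5·10+35=85  T[6][5]=5·1+10=15  T[6][6]=5·0+1=1
row 7: T[7][5]=6·15+85=175  T[7][6]=6·1+15=21  T[7][7]=6·0+1=1
Read c(7,5) = 175, c(7,6) = 21, c(7,7) = 1.

175, 21, 1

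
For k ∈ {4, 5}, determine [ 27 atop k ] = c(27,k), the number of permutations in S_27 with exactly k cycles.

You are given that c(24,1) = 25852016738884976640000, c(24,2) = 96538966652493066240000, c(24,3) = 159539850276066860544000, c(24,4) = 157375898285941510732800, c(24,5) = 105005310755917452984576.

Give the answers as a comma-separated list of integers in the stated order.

@25  (25,2):96538966652493066240000·24+25852016738884976640000→2342787216398718566400000, (25,3):159539850276066860544000·24+96538966652493066240000→3925495373278097719296000, (25,4):157375898285941510732800·24+159539850276066860544000→3936561409138663118131200, (25,5):105005310755917452984576·24+157375898285941510732800→2677503356427960382362624
@26  (26,3):3925495373278097719296000·25+2342787216398718566400000→100480171548351161548800000, (26,4):3936561409138663118131200·25+3925495373278097719296000→102339530601744675672576000, (26,5):2677503356427960382362624·25+3936561409138663118131200→70874145319837672677196800
@27  (27,4):102339530601744675672576000·26+100480171548351161548800000→2761307967193712729035776000, (27,5):70874145319837672677196800·26+102339530601744675672576000→1945067308917524165279692800
Read c(27,4) = 2761307967193712729035776000, c(27,5) = 1945067308917524165279692800.

2761307967193712729035776000, 1945067308917524165279692800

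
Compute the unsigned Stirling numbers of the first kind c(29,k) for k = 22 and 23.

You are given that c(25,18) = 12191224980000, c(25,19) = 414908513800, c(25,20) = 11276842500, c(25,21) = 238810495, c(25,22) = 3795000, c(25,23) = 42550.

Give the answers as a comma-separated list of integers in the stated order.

r26: T_26,19=25×414908513800+12191224980000=22563937825000; T_26,20=25×11276842500+414908513800=696829576300; T_26,21=25×238810495+11276842500=17247104875; T_26,22=25×3795000+238810495=333685495; T_26,23=25×42550+3795000=4858750
r27: T_27,20=26×696829576300+22563937825000=40681506808800; T_27,21=26×17247104875+696829576300=1145254303050; T_27,22=26×333685495+17247104875=25922927745; T_27,23=26×4858750+333685495=460012995
r28: T_28,21=27×1145254303050+40681506808800=71603372991150; T_28,22=27×25922927745+1145254303050=1845173352165; T_28,23=27×460012995+25922927745=38343278610
r29: T_29,22=28×1845173352165+71603372991150=123268226851770; T_29,23=28×38343278610+1845173352165=2918785153245
Read c(29,22) = 123268226851770, c(29,23) = 2918785153245.

123268226851770, 2918785153245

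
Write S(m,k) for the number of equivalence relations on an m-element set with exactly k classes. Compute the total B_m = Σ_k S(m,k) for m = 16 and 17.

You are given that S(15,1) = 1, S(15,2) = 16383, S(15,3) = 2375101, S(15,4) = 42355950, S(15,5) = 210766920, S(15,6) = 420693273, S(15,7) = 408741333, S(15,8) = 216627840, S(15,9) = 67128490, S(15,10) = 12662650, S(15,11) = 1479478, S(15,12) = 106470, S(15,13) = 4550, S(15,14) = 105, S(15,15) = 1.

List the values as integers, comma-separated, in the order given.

10480142147, 82864869804

r16: T_16,1=1×1+0=1; T_16,2=2×16383+1=32767; T_16,3=3×2375101+16383=7141686; T_16,4=4×42355950+2375101=171798901; T_16,5=5×210766920+42355950=1096190550; T_16,6=6×420693273+210766920=2734926558; T_16,7=7×408741333+420693273=3281882604; T_16,8=8×216627840+408741333=2141764053; T_16,9=9×67128490+216627840=820784250; T_16,10=10×12662650+67128490=193754990; T_16,11=11×1479478+12662650=28936908; T_16,12=12×106470+1479478=2757118; T_16,13=13×4550+106470=165620; T_16,14=14×105+4550=6020; T_16,15=15×1+105=120; T_16,16=16×0+1=1
r17: T_17,1=1×1+0=1; T_17,2=2×32767+1=65535; T_17,3=3×7141686+32767=21457825; T_17,4=4×171798901+7141686=694337290; T_17,5=5×1096190550+171798901=5652751651; T_17,6=6×2734926558+1096190550=17505749898; T_17,7=7×3281882604+2734926558=25708104786; T_17,8=8×2141764053+3281882604=20415995028; T_17,9=9×820784250+2141764053=9528822303; T_17,10=10×193754990+820784250=2758334150; T_17,11=11×28936908+193754990=512060978; T_17,12=12×2757118+28936908=62022324; T_17,13=13×165620+2757118=4910178; T_17,14=14×6020+165620=249900; T_17,15=15×120+6020=7820; T_17,16=16×1+120=136; T_17,17=17×0+1=1
B_16 = ΣS(16,k) = 1+32767+7141686+171798901+1096190550+2734926558+3281882604+2141764053+820784250+193754990+28936908+2757118+165620+6020+120+1 = 10480142147
B_17 = ΣS(17,k) = 1+65535+21457825+694337290+5652751651+17505749898+25708104786+20415995028+9528822303+2758334150+512060978+62022324+4910178+249900+7820+136+1 = 82864869804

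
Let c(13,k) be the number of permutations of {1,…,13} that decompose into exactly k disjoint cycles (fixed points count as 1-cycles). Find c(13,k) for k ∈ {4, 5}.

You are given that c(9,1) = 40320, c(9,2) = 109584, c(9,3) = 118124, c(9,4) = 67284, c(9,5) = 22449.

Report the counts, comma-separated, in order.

@10  (10,1):40320·9+0→362880, (10,2):109584·9+40320→1026576, (10,3):118124·9+109584→1172700, (10,4):67284·9+118124→723680, (10,5):22449·9+67284→269325
@11  (11,2):1026576·10+362880→10628640, (11,3):1172700·10+1026576→12753576, (11,4):723680·10+1172700→8409500, (11,5):269325·10+723680→3416930
@12  (12,3):12753576·11+10628640→150917976, (12,4):8409500·11+12753576→105258076, (12,5):3416930·11+8409500→45995730
@13  (13,4):105258076·12+150917976→1414014888, (13,5):45995730·12+105258076→657206836
Read c(13,4) = 1414014888, c(13,5) = 657206836.

1414014888, 657206836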